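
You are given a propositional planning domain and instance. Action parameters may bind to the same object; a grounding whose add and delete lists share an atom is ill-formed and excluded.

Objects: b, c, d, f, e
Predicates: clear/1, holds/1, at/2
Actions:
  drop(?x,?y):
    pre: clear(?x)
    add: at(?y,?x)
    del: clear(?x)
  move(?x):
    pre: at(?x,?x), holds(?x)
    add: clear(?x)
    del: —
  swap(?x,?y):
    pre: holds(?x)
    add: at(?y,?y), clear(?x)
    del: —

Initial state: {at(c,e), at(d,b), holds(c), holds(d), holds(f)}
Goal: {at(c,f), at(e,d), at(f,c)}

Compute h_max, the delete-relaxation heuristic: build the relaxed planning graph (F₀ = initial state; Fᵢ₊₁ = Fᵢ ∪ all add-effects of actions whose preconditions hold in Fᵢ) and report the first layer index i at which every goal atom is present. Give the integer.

2

F0 = init (5 atoms)
F1 = F0 ∪ {at(b,b), at(c,c), at(d,d), at(e,e), at(f,f), clear(c), clear(d), clear(f)}  (13 atoms)
F2 = F1 ∪ {at(b,c), at(b,d), at(b,f), at(c,d), at(c,f), at(d,c), at(d,f), at(e,c), at(e,d), at(e,f), at(f,c), at(f,d)}  (25 atoms)
goal ⊆ F2  ⇒  h_max = 2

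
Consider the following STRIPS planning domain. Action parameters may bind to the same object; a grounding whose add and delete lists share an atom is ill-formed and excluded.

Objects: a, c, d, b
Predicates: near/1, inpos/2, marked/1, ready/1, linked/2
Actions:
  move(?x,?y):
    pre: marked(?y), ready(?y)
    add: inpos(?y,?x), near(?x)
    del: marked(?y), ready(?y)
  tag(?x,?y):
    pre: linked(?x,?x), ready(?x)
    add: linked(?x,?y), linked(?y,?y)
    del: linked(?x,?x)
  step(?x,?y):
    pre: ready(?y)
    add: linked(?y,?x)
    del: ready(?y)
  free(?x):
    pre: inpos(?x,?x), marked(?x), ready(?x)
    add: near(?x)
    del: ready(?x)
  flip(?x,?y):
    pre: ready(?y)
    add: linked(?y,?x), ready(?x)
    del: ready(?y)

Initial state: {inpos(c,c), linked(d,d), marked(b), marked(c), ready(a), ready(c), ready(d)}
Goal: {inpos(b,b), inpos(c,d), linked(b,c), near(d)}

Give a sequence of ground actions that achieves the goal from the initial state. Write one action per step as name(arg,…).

move(d,c); tag(d,b); flip(b,a); tag(b,c); move(b,b)

1. move(d,c)  →  {inpos(c,c), inpos(c,d), linked(d,d), marked(b), near(d), ready(a), ready(d)}
2. tag(d,b)  →  {inpos(c,c), inpos(c,d), linked(b,b), linked(d,b), marked(b), near(d), ready(a), ready(d)}
3. flip(b,a)  →  {inpos(c,c), inpos(c,d), linked(a,b), linked(b,b), linked(d,b), marked(b), near(d), ready(b), ready(d)}
4. tag(b,c)  →  {inpos(c,c), inpos(c,d), linked(a,b), linked(b,c), linked(c,c), linked(d,b), marked(b), near(d), ready(b), ready(d)}
5. move(b,b)  →  {inpos(b,b), inpos(c,c), inpos(c,d), linked(a,b), linked(b,c), linked(c,c), linked(d,b), near(b), near(d), ready(d)}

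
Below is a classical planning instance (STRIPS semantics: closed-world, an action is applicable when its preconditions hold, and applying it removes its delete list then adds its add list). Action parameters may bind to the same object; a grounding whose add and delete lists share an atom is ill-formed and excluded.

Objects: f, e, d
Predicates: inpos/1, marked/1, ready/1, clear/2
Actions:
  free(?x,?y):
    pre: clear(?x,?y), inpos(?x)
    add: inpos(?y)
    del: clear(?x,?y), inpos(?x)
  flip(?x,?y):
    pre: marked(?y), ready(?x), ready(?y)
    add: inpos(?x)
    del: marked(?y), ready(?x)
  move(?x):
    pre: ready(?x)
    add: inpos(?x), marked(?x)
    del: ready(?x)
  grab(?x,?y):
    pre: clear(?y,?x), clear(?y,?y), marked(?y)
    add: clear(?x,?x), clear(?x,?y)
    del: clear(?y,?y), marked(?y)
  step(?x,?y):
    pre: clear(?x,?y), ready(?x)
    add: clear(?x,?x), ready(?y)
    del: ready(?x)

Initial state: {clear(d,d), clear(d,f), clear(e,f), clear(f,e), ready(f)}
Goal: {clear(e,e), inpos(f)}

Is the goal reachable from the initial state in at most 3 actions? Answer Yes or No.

1. step(f,e)  →  {clear(d,d), clear(d,f), clear(e,f), clear(f,e), clear(f,f), ready(e)}
2. step(e,f)  →  {clear(d,d), clear(d,f), clear(e,e), clear(e,f), clear(f,e), clear(f,f), ready(f)}
3. move(f)  →  {clear(d,d), clear(d,f), clear(e,e), clear(e,f), clear(f,e), clear(f,f), inpos(f), marked(f)}
optimal plan length = 3; 3 ≤ 3

Yes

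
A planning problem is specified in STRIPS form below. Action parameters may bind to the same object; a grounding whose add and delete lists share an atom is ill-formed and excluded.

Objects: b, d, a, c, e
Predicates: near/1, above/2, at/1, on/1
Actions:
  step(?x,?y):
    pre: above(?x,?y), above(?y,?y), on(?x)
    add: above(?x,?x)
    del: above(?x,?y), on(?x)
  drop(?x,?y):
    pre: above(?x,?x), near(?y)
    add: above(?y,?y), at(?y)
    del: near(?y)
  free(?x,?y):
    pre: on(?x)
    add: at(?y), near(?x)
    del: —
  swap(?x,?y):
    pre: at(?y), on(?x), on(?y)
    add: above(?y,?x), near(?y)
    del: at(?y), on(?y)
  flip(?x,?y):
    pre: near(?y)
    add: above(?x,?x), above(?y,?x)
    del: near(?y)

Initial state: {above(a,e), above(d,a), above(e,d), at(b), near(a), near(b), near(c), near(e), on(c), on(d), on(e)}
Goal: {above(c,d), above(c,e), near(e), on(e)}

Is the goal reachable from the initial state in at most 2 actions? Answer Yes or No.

No

1. free(d,c)  →  {above(a,e), above(d,a), above(e,d), at(b), at(c), near(a), near(b), near(c), near(d), near(e), on(c), on(d), on(e)}
2. swap(d,c)  →  {above(a,e), above(c,d), above(d,a), above(e,d), at(b), near(a), near(b), near(c), near(d), near(e), on(d), on(e)}
3. flip(e,c)  →  {above(a,e), above(c,d), above(c,e), above(d,a), above(e,d), above(e,e), at(b), near(a), near(b), near(d), near(e), on(d), on(e)}
optimal plan length = 3; 3 > 2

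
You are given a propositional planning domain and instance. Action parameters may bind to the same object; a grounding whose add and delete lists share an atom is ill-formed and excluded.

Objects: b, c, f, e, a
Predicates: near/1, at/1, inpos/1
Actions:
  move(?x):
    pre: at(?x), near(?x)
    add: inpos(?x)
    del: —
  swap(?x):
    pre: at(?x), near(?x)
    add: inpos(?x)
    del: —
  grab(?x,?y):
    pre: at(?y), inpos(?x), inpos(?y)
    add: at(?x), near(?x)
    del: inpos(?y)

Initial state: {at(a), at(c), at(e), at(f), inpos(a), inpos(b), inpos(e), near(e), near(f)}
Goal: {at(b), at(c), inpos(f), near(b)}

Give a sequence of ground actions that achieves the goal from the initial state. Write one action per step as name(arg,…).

1. move(f)  →  {at(a), at(c), at(e), at(f), inpos(a), inpos(b), inpos(e), inpos(f), near(e), near(f)}
2. grab(b,e)  →  {at(a), at(b), at(c), at(e), at(f), inpos(a), inpos(b), inpos(f), near(b), near(e), near(f)}

move(f); grab(b,e)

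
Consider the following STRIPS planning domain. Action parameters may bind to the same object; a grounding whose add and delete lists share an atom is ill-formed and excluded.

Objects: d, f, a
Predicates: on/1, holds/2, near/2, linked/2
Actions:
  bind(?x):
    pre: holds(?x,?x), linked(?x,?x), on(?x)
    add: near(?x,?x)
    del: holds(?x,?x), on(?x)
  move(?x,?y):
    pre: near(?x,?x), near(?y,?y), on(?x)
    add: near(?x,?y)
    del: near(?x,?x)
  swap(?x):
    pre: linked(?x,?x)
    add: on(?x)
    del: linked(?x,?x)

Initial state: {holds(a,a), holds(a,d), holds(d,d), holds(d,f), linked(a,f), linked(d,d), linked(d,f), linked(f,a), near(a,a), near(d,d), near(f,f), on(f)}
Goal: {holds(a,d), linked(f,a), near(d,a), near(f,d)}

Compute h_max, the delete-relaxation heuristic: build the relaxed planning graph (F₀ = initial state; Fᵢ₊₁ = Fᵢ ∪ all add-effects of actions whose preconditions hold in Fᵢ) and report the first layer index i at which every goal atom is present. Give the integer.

F0 = init (12 atoms)
F1 = F0 ∪ {near(f,a), near(f,d), on(d)}  (15 atoms)
F2 = F1 ∪ {near(d,a), near(d,f)}  (17 atoms)
goal ⊆ F2  ⇒  h_max = 2

2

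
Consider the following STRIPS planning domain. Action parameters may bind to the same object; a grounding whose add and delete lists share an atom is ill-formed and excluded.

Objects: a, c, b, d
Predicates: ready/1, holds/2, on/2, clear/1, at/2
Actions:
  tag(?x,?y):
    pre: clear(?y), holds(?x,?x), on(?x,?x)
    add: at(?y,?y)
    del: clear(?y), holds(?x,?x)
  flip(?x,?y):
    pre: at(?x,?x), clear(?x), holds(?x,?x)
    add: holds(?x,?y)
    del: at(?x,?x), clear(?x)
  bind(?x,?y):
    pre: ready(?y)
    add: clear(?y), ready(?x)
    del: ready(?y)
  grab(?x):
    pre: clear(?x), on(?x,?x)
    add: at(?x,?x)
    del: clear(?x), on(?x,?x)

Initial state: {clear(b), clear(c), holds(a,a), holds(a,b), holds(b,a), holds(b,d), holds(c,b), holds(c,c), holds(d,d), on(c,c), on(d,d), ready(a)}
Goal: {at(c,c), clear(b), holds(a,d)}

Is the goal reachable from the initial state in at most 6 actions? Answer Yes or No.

1. tag(c,c)  →  {at(c,c), clear(b), holds(a,a), holds(a,b), holds(b,a), holds(b,d), holds(c,b), holds(d,d), on(c,c), on(d,d), ready(a)}
2. bind(c,a)  →  {at(c,c), clear(a), clear(b), holds(a,a), holds(a,b), holds(b,a), holds(b,d), holds(c,b), holds(d,d), on(c,c), on(d,d), ready(c)}
3. tag(d,a)  →  {at(a,a), at(c,c), clear(b), holds(a,a), holds(a,b), holds(b,a), holds(b,d), holds(c,b), on(c,c), on(d,d), ready(c)}
4. bind(a,c)  →  {at(a,a), at(c,c), clear(b), clear(c), holds(a,a), holds(a,b), holds(b,a), holds(b,d), holds(c,b), on(c,c), on(d,d), ready(a)}
5. bind(c,a)  →  {at(a,a), at(c,c), clear(a), clear(b), clear(c), holds(a,a), holds(a,b), holds(b,a), holds(b,d), holds(c,b), on(c,c), on(d,d), ready(c)}
6. flip(a,d)  →  {at(c,c), clear(b), clear(c), holds(a,a), holds(a,b), holds(a,d), holds(b,a), holds(b,d), holds(c,b), on(c,c), on(d,d), ready(c)}
optimal plan length = 6; 6 ≤ 6

Yes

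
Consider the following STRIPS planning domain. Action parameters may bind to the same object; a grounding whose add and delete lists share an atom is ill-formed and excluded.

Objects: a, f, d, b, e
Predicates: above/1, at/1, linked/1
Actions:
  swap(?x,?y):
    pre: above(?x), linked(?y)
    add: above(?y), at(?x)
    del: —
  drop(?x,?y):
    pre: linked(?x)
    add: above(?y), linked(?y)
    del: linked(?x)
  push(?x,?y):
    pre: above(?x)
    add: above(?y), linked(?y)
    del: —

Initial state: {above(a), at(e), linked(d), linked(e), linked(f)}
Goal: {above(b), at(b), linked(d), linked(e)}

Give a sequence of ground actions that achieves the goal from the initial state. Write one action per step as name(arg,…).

1. drop(f,b)  →  {above(a), above(b), at(e), linked(b), linked(d), linked(e)}
2. swap(b,d)  →  {above(a), above(b), above(d), at(b), at(e), linked(b), linked(d), linked(e)}

drop(f,b); swap(b,d)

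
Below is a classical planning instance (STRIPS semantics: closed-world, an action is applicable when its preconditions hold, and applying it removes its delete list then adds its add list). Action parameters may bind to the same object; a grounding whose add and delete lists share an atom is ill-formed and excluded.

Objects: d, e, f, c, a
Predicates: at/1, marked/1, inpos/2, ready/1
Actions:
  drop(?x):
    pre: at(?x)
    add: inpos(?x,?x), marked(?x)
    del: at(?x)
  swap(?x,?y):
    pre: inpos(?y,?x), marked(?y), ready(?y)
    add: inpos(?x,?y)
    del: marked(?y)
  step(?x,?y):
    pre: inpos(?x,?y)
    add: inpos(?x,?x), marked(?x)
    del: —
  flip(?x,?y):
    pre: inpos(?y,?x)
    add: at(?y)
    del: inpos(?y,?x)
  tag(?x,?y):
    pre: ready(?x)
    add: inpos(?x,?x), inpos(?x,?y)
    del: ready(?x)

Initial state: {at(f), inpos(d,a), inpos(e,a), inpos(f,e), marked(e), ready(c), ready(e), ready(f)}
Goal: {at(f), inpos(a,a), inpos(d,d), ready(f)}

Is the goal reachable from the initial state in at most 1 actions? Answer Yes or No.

1. swap(a,e)  →  {at(f), inpos(a,e), inpos(d,a), inpos(e,a), inpos(f,e), ready(c), ready(e), ready(f)}
2. step(d,a)  →  {at(f), inpos(a,e), inpos(d,a), inpos(d,d), inpos(e,a), inpos(f,e), marked(d), ready(c), ready(e), ready(f)}
3. step(a,e)  →  {at(f), inpos(a,a), inpos(a,e), inpos(d,a), inpos(d,d), inpos(e,a), inpos(f,e), marked(a), marked(d), ready(c), ready(e), ready(f)}
optimal plan length = 3; 3 > 1

No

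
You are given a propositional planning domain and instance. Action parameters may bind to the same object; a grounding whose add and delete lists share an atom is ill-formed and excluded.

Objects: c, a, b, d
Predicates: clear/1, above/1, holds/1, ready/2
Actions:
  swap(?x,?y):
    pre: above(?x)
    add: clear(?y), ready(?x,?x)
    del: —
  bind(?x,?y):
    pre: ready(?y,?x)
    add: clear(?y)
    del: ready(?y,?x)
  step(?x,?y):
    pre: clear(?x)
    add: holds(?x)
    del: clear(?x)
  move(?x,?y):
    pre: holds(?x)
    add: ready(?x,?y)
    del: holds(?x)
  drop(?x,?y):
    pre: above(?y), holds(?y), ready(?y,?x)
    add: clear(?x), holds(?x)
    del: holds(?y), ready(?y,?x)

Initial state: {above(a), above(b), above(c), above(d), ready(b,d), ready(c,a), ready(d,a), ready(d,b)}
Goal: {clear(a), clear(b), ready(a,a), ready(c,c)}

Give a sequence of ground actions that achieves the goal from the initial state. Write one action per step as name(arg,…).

1. swap(c,a)  →  {above(a), above(b), above(c), above(d), clear(a), ready(b,d), ready(c,a), ready(c,c), ready(d,a), ready(d,b)}
2. swap(a,b)  →  {above(a), above(b), above(c), above(d), clear(a), clear(b), ready(a,a), ready(b,d), ready(c,a), ready(c,c), ready(d,a), ready(d,b)}

swap(c,a); swap(a,b)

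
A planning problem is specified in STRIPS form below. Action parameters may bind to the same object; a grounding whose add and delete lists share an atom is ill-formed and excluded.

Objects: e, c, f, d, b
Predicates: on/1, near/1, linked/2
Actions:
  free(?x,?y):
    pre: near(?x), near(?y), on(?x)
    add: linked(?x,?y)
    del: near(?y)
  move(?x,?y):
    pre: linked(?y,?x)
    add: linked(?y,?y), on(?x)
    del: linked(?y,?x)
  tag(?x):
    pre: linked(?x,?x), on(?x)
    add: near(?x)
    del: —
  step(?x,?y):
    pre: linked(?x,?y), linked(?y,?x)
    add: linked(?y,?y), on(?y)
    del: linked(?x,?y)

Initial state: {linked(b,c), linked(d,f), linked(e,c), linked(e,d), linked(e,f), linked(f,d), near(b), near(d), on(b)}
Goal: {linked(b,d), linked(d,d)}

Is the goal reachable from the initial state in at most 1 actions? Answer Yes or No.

1. free(b,d)  →  {linked(b,c), linked(b,d), linked(d,f), linked(e,c), linked(e,d), linked(e,f), linked(f,d), near(b), on(b)}
2. move(f,d)  →  {linked(b,c), linked(b,d), linked(d,d), linked(e,c), linked(e,d), linked(e,f), linked(f,d), near(b), on(b), on(f)}
optimal plan length = 2; 2 > 1

No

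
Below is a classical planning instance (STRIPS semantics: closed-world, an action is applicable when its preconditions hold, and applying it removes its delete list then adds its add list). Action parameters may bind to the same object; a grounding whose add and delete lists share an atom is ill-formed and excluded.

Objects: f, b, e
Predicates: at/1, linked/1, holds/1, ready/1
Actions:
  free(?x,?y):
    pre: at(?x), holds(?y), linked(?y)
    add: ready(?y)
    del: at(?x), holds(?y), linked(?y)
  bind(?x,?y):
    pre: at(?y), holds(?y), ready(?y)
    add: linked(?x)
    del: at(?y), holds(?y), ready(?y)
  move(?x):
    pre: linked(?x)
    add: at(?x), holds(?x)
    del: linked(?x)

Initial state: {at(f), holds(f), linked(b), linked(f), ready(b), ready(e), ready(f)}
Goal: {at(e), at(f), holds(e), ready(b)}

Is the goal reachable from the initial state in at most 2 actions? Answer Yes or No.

1. bind(e,f)  →  {linked(b), linked(e), linked(f), ready(b), ready(e)}
2. move(f)  →  {at(f), holds(f), linked(b), linked(e), ready(b), ready(e)}
3. move(e)  →  {at(e), at(f), holds(e), holds(f), linked(b), ready(b), ready(e)}
optimal plan length = 3; 3 > 2

No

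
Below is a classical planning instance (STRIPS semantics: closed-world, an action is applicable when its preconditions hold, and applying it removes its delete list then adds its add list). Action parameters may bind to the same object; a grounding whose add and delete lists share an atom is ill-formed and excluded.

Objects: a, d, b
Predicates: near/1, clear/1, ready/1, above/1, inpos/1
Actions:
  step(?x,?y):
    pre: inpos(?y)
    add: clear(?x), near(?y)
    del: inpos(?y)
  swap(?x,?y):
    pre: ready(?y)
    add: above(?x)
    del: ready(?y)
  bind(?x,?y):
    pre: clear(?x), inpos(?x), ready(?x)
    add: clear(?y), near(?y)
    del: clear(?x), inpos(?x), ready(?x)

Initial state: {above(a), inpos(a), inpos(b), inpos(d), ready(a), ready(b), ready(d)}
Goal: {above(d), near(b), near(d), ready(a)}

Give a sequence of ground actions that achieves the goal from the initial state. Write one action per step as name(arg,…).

1. step(a,d)  →  {above(a), clear(a), inpos(a), inpos(b), near(d), ready(a), ready(b), ready(d)}
2. step(a,b)  →  {above(a), clear(a), inpos(a), near(b), near(d), ready(a), ready(b), ready(d)}
3. swap(d,d)  →  {above(a), above(d), clear(a), inpos(a), near(b), near(d), ready(a), ready(b)}

step(a,d); step(a,b); swap(d,d)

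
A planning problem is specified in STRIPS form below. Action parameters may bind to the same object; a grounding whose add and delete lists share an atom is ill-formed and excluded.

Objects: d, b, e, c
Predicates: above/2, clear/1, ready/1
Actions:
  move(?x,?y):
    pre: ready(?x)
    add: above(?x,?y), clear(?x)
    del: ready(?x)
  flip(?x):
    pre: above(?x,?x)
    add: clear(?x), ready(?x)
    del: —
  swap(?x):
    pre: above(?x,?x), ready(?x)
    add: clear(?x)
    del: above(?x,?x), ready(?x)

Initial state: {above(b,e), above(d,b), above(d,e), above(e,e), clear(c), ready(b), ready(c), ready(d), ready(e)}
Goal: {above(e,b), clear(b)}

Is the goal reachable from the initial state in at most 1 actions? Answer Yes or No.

1. move(b,d)  →  {above(b,d), above(b,e), above(d,b), above(d,e), above(e,e), clear(b), clear(c), ready(c), ready(d), ready(e)}
2. move(e,b)  →  {above(b,d), above(b,e), above(d,b), above(d,e), above(e,b), above(e,e), clear(b), clear(c), clear(e), ready(c), ready(d)}
optimal plan length = 2; 2 > 1

No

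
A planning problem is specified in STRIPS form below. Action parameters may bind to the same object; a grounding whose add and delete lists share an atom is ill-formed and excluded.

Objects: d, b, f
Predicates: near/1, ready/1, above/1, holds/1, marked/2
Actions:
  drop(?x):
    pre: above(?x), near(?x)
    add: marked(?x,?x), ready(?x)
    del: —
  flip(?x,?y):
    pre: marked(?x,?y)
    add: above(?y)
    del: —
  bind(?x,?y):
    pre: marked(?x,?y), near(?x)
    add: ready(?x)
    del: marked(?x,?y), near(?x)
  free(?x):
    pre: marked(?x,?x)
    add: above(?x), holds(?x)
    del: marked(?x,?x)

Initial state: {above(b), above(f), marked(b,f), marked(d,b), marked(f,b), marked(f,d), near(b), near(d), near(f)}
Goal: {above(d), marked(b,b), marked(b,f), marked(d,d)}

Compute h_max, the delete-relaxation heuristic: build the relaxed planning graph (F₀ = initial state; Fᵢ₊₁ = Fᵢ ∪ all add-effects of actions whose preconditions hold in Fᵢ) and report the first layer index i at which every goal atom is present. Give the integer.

F0 = init (9 atoms)
F1 = F0 ∪ {above(d), marked(b,b), marked(f,f), ready(b), ready(d), ready(f)}  (15 atoms)
F2 = F1 ∪ {holds(b), holds(f), marked(d,d)}  (18 atoms)
goal ⊆ F2  ⇒  h_max = 2

2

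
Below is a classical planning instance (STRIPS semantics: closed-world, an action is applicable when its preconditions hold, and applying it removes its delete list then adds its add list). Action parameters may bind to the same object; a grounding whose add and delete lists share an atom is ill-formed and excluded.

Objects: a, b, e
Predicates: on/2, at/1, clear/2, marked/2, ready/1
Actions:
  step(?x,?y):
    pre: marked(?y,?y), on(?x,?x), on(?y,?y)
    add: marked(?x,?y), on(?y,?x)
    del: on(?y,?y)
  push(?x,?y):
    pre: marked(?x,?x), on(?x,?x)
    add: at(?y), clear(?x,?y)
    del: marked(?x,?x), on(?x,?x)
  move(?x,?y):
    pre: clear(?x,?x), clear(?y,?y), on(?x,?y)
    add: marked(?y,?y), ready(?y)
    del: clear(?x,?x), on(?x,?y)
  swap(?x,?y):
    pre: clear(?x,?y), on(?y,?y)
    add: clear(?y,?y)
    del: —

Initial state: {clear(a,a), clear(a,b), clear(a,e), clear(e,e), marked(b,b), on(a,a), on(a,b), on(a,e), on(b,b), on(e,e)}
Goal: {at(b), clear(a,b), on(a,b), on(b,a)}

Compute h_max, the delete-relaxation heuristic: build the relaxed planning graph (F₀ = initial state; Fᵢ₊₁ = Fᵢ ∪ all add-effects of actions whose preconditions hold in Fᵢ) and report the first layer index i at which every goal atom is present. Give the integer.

1

F0 = init (10 atoms)
F1 = F0 ∪ {at(a), at(b), at(e), clear(b,a), clear(b,b), clear(b,e), marked(a,a), marked(a,b), marked(e,b), marked(e,e), on(b,a), on(b,e), ready(a), ready(e)}  (24 atoms)
goal ⊆ F1  ⇒  h_max = 1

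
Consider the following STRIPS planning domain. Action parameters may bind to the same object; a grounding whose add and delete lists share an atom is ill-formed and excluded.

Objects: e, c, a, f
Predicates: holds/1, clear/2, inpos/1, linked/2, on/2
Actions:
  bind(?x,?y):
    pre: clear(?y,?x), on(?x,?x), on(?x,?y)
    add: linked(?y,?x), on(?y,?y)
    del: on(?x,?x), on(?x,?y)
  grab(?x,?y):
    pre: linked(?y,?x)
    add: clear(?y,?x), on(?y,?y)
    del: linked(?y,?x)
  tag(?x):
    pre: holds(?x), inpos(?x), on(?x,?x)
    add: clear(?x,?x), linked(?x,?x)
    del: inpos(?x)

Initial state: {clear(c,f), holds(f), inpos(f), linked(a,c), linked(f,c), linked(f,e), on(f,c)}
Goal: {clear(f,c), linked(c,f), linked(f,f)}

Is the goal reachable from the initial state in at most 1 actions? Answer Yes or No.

1. grab(c,f)  →  {clear(c,f), clear(f,c), holds(f), inpos(f), linked(a,c), linked(f,e), on(f,c), on(f,f)}
2. tag(f)  →  {clear(c,f), clear(f,c), clear(f,f), holds(f), linked(a,c), linked(f,e), linked(f,f), on(f,c), on(f,f)}
3. bind(f,c)  →  {clear(c,f), clear(f,c), clear(f,f), holds(f), linked(a,c), linked(c,f), linked(f,e), linked(f,f), on(c,c)}
optimal plan length = 3; 3 > 1

No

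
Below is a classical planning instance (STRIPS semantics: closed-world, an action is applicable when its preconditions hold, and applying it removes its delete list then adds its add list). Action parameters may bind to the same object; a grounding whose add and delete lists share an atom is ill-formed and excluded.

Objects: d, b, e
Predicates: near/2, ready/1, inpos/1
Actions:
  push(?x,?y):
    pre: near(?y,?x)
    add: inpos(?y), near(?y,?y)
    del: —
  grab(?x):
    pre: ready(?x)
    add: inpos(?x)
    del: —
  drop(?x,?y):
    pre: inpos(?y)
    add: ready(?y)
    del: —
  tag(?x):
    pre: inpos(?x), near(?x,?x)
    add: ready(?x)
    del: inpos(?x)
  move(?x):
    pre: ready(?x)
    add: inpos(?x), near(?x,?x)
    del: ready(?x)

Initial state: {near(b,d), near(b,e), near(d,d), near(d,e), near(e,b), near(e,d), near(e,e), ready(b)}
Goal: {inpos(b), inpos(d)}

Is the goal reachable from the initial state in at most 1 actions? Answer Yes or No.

No

1. push(d,d)  →  {inpos(d), near(b,d), near(b,e), near(d,d), near(d,e), near(e,b), near(e,d), near(e,e), ready(b)}
2. push(d,b)  →  {inpos(b), inpos(d), near(b,b), near(b,d), near(b,e), near(d,d), near(d,e), near(e,b), near(e,d), near(e,e), ready(b)}
optimal plan length = 2; 2 > 1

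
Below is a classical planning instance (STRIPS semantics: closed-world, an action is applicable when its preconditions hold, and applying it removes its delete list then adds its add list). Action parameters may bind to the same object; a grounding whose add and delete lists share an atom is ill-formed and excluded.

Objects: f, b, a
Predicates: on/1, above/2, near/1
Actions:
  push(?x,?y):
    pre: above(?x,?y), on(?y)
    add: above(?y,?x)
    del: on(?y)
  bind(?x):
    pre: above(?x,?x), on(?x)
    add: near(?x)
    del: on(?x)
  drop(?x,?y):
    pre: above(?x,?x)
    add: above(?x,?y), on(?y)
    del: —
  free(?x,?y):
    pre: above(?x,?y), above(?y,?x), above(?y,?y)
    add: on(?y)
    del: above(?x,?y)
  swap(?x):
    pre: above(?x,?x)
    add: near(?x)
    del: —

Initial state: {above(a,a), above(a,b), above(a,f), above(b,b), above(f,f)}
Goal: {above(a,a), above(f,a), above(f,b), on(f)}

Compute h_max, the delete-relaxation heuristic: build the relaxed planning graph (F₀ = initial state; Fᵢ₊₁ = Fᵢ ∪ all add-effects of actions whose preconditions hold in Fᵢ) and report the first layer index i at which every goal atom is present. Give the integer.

F0 = init (5 atoms)
F1 = F0 ∪ {above(b,a), above(b,f), above(f,a), above(f,b), near(a), near(b), near(f), on(a), on(b), on(f)}  (15 atoms)
goal ⊆ F1  ⇒  h_max = 1

1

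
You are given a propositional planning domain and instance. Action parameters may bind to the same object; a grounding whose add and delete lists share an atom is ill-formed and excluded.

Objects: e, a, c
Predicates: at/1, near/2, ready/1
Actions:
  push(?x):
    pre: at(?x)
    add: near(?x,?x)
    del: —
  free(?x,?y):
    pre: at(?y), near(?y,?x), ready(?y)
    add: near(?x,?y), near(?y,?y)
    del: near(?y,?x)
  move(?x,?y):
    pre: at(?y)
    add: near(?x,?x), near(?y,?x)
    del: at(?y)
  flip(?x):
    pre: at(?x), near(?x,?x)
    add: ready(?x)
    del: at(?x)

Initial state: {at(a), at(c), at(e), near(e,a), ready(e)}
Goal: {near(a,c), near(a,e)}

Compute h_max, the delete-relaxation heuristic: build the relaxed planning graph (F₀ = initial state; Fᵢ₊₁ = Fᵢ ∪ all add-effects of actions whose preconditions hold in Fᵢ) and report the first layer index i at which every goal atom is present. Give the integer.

1

F0 = init (5 atoms)
F1 = F0 ∪ {near(a,a), near(a,c), near(a,e), near(c,a), near(c,c), near(c,e), near(e,c), near(e,e)}  (13 atoms)
goal ⊆ F1  ⇒  h_max = 1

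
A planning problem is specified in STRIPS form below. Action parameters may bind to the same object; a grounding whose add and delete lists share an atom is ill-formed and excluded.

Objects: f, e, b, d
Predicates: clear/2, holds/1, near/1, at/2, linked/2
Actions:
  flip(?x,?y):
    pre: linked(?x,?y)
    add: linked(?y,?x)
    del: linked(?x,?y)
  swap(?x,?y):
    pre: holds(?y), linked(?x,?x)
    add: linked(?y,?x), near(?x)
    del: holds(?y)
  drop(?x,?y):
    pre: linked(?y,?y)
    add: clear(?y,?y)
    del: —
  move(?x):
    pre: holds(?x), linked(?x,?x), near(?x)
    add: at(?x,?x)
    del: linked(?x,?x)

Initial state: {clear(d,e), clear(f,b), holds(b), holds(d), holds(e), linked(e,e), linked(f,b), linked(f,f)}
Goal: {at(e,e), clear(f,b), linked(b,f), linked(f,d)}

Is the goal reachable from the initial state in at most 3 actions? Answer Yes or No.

1. flip(f,b)  →  {clear(d,e), clear(f,b), holds(b), holds(d), holds(e), linked(b,f), linked(e,e), linked(f,f)}
2. swap(f,d)  →  {clear(d,e), clear(f,b), holds(b), holds(e), linked(b,f), linked(d,f), linked(e,e), linked(f,f), near(f)}
3. flip(d,f)  →  {clear(d,e), clear(f,b), holds(b), holds(e), linked(b,f), linked(e,e), linked(f,d), linked(f,f), near(f)}
4. swap(e,b)  →  {clear(d,e), clear(f,b), holds(e), linked(b,e), linked(b,f), linked(e,e), linked(f,d), linked(f,f), near(e), near(f)}
5. move(e)  →  {at(e,e), clear(d,e), clear(f,b), holds(e), linked(b,e), linked(b,f), linked(f,d), linked(f,f), near(e), near(f)}
optimal plan length = 5; 5 > 3

No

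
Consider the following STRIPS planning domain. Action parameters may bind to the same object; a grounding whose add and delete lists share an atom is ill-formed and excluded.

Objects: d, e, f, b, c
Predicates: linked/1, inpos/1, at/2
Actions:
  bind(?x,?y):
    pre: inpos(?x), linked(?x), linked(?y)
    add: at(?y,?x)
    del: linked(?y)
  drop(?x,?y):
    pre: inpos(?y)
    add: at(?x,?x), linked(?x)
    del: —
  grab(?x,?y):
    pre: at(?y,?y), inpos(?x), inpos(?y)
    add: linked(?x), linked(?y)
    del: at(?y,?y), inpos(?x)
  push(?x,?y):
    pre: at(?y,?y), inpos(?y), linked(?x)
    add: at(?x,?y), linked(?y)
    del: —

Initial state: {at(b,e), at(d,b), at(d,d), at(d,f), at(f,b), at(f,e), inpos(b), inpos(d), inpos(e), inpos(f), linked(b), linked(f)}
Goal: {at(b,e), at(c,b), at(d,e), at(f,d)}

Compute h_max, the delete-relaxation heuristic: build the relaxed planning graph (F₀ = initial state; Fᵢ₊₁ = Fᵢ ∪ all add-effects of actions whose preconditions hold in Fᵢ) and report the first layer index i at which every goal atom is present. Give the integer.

F0 = init (12 atoms)
F1 = F0 ∪ {at(b,b), at(b,d), at(b,f), at(c,c), at(e,e), at(f,d), at(f,f), linked(c), linked(d), linked(e)}  (22 atoms)
F2 = F1 ∪ {at(c,b), at(c,d), at(c,e), at(c,f), at(d,e), at(e,b), at(e,d), at(e,f)}  (30 atoms)
goal ⊆ F2  ⇒  h_max = 2

2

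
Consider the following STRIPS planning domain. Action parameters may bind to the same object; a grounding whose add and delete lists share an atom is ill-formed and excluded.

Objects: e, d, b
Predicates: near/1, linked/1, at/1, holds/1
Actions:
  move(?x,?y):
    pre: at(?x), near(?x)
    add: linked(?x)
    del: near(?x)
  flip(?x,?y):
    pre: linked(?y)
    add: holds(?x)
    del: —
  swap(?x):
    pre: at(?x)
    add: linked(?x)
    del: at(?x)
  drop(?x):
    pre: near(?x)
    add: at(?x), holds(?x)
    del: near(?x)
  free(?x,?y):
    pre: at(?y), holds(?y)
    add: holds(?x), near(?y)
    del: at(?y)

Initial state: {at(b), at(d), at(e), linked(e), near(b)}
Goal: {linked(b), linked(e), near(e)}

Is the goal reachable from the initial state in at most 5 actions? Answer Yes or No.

Yes

1. move(b,e)  →  {at(b), at(d), at(e), linked(b), linked(e)}
2. flip(e,e)  →  {at(b), at(d), at(e), holds(e), linked(b), linked(e)}
3. free(e,e)  →  {at(b), at(d), holds(e), linked(b), linked(e), near(e)}
optimal plan length = 3; 3 ≤ 5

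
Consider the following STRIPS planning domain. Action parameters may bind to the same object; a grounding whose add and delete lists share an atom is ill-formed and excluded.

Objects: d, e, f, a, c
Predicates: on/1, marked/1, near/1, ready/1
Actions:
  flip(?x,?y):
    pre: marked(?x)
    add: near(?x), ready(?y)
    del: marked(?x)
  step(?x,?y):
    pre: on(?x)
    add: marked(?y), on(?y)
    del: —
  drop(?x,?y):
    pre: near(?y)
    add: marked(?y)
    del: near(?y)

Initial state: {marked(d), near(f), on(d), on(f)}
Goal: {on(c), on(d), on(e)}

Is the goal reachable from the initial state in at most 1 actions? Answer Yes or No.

1. step(d,e)  →  {marked(d), marked(e), near(f), on(d), on(e), on(f)}
2. step(d,c)  →  {marked(c), marked(d), marked(e), near(f), on(c), on(d), on(e), on(f)}
optimal plan length = 2; 2 > 1

No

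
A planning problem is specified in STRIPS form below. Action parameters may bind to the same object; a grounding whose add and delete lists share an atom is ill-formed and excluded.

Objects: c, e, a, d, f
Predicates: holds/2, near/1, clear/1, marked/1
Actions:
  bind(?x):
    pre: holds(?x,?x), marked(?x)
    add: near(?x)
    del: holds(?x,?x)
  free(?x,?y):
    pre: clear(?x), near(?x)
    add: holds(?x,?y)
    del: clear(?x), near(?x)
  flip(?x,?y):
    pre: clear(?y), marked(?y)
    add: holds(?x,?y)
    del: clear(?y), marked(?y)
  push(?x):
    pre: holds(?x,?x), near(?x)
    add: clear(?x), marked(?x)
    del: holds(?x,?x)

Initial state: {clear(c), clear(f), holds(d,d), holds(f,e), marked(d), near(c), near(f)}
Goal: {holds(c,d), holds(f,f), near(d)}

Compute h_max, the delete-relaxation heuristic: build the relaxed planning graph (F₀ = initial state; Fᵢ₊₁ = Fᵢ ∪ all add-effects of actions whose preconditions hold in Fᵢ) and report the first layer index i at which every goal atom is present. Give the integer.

1

F0 = init (7 atoms)
F1 = F0 ∪ {holds(c,a), holds(c,c), holds(c,d), holds(c,e), holds(c,f), holds(f,a), holds(f,c), holds(f,d), holds(f,f), near(d)}  (17 atoms)
goal ⊆ F1  ⇒  h_max = 1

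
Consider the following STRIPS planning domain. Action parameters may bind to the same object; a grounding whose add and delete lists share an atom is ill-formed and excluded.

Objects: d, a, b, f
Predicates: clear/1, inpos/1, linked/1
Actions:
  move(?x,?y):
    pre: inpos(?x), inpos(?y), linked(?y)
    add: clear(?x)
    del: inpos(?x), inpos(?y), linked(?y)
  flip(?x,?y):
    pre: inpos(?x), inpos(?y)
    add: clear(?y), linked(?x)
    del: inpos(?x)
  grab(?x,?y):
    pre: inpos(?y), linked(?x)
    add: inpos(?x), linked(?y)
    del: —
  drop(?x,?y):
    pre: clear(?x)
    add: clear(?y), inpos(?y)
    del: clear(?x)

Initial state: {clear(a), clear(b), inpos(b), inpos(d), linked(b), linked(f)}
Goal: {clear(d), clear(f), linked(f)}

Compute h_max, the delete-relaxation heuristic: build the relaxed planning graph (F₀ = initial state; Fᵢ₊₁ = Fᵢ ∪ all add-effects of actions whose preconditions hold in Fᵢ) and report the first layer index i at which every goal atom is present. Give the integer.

F0 = init (6 atoms)
F1 = F0 ∪ {clear(d), clear(f), inpos(a), inpos(f), linked(d)}  (11 atoms)
goal ⊆ F1  ⇒  h_max = 1

1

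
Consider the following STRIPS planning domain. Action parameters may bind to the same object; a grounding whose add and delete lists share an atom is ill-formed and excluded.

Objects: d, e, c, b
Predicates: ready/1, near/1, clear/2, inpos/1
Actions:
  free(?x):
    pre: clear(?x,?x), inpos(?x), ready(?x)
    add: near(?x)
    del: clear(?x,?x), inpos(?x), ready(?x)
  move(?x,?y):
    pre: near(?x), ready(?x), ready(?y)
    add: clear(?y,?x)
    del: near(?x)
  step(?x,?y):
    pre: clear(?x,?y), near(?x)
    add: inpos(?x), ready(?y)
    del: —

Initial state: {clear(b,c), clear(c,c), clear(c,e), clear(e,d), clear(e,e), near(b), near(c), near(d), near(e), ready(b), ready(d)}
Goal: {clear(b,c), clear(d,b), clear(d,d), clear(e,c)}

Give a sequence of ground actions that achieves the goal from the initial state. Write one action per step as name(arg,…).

move(d,d); move(b,d); step(e,e); step(c,c); move(c,e)

1. move(d,d)  →  {clear(b,c), clear(c,c), clear(c,e), clear(d,d), clear(e,d), clear(e,e), near(b), near(c), near(e), ready(b), ready(d)}
2. move(b,d)  →  {clear(b,c), clear(c,c), clear(c,e), clear(d,b), clear(d,d), clear(e,d), clear(e,e), near(c), near(e), ready(b), ready(d)}
3. step(e,e)  →  {clear(b,c), clear(c,c), clear(c,e), clear(d,b), clear(d,d), clear(e,d), clear(e,e), inpos(e), near(c), near(e), ready(b), ready(d), ready(e)}
4. step(c,c)  →  {clear(b,c), clear(c,c), clear(c,e), clear(d,b), clear(d,d), clear(e,d), clear(e,e), inpos(c), inpos(e), near(c), near(e), ready(b), ready(c), ready(d), ready(e)}
5. move(c,e)  →  {clear(b,c), clear(c,c), clear(c,e), clear(d,b), clear(d,d), clear(e,c), clear(e,d), clear(e,e), inpos(c), inpos(e), near(e), ready(b), ready(c), ready(d), ready(e)}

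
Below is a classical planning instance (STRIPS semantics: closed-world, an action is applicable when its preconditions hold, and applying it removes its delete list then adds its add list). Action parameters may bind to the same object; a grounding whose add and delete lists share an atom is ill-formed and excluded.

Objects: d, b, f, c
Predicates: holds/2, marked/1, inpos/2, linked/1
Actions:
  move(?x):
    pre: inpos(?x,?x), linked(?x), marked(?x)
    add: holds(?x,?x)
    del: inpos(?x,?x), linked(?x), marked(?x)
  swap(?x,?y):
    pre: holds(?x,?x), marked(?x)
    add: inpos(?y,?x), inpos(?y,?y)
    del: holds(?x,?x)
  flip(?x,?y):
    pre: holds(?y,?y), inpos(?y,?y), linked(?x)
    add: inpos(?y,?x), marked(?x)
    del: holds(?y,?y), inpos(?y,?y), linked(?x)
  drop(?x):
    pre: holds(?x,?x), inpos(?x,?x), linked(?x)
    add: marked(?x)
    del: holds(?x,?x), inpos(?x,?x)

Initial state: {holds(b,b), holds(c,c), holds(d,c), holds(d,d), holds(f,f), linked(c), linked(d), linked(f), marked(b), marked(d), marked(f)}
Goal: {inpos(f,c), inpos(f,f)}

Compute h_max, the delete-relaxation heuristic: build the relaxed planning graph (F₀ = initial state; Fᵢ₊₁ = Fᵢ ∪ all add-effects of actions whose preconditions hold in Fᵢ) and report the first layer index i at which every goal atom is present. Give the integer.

2

F0 = init (11 atoms)
F1 = F0 ∪ {inpos(b,b), inpos(b,d), inpos(b,f), inpos(c,b), inpos(c,c), inpos(c,d), inpos(c,f), inpos(d,b), inpos(d,d), inpos(d,f), inpos(f,b), inpos(f,d), inpos(f,f)}  (24 atoms)
F2 = F1 ∪ {inpos(b,c), inpos(d,c), inpos(f,c), marked(c)}  (28 atoms)
goal ⊆ F2  ⇒  h_max = 2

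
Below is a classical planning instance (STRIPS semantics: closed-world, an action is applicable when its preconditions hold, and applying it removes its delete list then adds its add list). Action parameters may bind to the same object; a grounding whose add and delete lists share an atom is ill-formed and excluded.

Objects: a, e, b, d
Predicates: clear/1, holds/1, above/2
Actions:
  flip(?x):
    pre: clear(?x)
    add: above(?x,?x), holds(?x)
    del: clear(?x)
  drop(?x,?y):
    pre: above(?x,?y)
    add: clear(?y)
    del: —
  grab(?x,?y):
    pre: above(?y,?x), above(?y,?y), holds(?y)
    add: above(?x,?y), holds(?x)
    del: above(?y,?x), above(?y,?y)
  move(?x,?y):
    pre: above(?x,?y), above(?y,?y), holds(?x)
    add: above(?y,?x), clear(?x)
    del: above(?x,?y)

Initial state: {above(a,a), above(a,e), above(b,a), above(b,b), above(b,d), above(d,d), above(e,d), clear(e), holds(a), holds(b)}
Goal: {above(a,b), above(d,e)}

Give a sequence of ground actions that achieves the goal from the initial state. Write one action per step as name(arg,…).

flip(e); grab(a,b); grab(d,e)

1. flip(e)  →  {above(a,a), above(a,e), above(b,a), above(b,b), above(b,d), above(d,d), above(e,d), above(e,e), holds(a), holds(b), holds(e)}
2. grab(a,b)  →  {above(a,a), above(a,b), above(a,e), above(b,d), above(d,d), above(e,d), above(e,e), holds(a), holds(b), holds(e)}
3. grab(d,e)  →  {above(a,a), above(a,b), above(a,e), above(b,d), above(d,d), above(d,e), holds(a), holds(b), holds(d), holds(e)}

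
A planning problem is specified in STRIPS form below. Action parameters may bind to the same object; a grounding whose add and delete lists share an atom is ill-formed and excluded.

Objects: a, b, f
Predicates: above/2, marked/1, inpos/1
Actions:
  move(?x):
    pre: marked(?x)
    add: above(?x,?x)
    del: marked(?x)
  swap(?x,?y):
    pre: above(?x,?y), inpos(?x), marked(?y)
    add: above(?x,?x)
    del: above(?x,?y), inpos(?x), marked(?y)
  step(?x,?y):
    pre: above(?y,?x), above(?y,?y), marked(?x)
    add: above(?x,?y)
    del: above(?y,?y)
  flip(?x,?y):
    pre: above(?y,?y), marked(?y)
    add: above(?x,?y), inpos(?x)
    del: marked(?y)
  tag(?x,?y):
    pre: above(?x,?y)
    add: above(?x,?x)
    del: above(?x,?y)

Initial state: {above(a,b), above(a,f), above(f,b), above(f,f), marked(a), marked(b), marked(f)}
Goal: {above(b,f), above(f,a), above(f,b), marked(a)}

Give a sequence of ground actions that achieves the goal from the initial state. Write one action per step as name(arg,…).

step(b,f); tag(a,b); step(f,a)

1. step(b,f)  →  {above(a,b), above(a,f), above(b,f), above(f,b), marked(a), marked(b), marked(f)}
2. tag(a,b)  →  {above(a,a), above(a,f), above(b,f), above(f,b), marked(a), marked(b), marked(f)}
3. step(f,a)  →  {above(a,f), above(b,f), above(f,a), above(f,b), marked(a), marked(b), marked(f)}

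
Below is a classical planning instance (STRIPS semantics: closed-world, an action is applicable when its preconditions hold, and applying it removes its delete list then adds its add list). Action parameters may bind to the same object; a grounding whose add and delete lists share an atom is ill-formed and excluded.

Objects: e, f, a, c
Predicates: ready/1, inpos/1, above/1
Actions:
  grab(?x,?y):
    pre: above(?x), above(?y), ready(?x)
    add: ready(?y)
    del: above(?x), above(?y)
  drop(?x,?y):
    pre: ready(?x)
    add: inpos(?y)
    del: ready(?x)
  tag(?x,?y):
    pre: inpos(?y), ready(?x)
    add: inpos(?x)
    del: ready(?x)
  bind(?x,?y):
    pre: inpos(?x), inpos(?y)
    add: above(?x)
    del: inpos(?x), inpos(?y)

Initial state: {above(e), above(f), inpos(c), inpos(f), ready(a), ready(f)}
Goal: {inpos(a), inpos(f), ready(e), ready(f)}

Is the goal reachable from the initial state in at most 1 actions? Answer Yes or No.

No

1. grab(f,e)  →  {inpos(c), inpos(f), ready(a), ready(e), ready(f)}
2. drop(a,a)  →  {inpos(a), inpos(c), inpos(f), ready(e), ready(f)}
optimal plan length = 2; 2 > 1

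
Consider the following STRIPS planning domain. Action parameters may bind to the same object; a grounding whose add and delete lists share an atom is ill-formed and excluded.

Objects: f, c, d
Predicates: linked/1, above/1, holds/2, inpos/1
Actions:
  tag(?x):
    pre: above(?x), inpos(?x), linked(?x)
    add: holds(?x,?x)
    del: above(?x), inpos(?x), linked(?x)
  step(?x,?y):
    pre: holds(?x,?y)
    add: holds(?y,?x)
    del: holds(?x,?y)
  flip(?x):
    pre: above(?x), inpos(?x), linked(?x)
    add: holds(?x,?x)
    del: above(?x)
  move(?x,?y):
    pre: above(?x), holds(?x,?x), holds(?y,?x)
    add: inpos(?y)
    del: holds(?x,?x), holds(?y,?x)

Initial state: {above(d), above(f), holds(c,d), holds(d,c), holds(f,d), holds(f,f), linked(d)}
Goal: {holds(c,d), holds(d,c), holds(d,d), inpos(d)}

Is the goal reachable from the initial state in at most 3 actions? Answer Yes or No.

Yes

1. step(f,d)  →  {above(d), above(f), holds(c,d), holds(d,c), holds(d,f), holds(f,f), linked(d)}
2. move(f,d)  →  {above(d), above(f), holds(c,d), holds(d,c), inpos(d), linked(d)}
3. flip(d)  →  {above(f), holds(c,d), holds(d,c), holds(d,d), inpos(d), linked(d)}
optimal plan length = 3; 3 ≤ 3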